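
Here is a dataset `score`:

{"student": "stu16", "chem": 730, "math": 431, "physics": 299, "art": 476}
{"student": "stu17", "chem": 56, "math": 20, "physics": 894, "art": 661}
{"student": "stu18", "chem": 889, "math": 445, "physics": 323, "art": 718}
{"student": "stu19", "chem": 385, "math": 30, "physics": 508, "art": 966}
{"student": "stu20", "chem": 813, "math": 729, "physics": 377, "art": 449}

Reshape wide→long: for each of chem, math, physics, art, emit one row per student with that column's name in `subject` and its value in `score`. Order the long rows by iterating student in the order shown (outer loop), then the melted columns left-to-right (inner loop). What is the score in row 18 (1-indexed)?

20 rows total (5 × 4). Row 18: index ⌊(18-1)/4⌋ = 4 into student → stu20; (18-1) mod 4 = 1 into the melted columns → math.
So row 18 is (stu20, math, 729); score = 729.

729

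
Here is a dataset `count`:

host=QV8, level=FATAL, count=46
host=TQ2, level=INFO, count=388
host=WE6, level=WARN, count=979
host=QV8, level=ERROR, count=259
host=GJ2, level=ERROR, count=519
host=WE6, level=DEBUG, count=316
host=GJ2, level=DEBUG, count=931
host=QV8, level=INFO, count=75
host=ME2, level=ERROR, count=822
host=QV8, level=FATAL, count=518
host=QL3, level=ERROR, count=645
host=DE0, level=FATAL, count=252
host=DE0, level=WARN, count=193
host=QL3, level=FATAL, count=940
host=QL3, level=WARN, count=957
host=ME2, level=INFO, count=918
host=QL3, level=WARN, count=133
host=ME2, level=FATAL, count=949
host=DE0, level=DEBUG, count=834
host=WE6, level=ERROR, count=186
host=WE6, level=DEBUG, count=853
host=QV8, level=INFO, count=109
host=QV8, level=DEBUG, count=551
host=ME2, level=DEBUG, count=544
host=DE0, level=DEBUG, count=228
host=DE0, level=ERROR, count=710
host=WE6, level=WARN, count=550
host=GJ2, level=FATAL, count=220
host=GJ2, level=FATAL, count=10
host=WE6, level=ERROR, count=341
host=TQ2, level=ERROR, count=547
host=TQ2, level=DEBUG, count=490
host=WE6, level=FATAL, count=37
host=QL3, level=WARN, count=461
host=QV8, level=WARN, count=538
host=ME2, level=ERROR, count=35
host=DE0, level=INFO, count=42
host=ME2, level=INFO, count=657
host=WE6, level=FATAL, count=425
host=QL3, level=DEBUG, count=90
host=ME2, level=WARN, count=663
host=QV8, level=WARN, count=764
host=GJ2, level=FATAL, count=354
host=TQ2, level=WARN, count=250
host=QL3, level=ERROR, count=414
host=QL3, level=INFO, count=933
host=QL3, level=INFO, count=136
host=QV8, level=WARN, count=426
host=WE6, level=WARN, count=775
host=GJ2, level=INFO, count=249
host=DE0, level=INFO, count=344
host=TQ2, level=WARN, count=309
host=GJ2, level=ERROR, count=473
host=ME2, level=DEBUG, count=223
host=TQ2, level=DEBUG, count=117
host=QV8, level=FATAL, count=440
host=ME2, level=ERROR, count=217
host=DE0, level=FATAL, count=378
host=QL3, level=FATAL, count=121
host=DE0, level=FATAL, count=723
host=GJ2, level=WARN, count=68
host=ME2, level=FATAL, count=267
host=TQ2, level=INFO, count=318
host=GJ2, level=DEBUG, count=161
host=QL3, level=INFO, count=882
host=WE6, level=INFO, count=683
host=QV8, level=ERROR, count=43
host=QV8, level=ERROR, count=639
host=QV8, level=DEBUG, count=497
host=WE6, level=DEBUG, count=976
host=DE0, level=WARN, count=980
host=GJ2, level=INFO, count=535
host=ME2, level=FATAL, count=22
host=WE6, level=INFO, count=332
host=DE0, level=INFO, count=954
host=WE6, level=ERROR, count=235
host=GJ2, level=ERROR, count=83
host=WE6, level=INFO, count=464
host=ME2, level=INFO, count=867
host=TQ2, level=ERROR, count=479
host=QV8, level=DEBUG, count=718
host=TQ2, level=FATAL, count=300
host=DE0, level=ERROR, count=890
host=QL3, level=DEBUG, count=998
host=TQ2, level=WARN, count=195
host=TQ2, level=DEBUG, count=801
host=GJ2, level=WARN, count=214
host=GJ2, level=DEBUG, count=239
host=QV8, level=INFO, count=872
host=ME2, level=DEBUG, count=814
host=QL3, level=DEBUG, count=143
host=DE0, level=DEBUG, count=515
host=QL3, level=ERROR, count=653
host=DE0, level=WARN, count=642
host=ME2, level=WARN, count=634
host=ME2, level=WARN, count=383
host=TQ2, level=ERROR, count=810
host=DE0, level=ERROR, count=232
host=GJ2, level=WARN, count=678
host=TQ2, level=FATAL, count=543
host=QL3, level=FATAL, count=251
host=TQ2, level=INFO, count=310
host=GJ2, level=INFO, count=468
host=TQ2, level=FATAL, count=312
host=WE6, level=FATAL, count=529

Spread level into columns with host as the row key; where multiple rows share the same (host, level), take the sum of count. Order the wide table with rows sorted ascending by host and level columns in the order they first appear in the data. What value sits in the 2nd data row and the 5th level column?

With rows sorted ascending by host, row 2 is host=GJ2. level columns in first-appearance order: FATAL, INFO, WARN, ERROR, DEBUG; column 5 is DEBUG.
Long rows with host=GJ2, level=DEBUG: 931 + 161 + 239 = 1331.

1331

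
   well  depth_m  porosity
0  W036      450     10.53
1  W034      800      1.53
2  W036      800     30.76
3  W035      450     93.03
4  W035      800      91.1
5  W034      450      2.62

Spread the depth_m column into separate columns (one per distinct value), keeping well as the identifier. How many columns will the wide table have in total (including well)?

3

1 column for well plus 2 distinct depth_m values → 3 columns.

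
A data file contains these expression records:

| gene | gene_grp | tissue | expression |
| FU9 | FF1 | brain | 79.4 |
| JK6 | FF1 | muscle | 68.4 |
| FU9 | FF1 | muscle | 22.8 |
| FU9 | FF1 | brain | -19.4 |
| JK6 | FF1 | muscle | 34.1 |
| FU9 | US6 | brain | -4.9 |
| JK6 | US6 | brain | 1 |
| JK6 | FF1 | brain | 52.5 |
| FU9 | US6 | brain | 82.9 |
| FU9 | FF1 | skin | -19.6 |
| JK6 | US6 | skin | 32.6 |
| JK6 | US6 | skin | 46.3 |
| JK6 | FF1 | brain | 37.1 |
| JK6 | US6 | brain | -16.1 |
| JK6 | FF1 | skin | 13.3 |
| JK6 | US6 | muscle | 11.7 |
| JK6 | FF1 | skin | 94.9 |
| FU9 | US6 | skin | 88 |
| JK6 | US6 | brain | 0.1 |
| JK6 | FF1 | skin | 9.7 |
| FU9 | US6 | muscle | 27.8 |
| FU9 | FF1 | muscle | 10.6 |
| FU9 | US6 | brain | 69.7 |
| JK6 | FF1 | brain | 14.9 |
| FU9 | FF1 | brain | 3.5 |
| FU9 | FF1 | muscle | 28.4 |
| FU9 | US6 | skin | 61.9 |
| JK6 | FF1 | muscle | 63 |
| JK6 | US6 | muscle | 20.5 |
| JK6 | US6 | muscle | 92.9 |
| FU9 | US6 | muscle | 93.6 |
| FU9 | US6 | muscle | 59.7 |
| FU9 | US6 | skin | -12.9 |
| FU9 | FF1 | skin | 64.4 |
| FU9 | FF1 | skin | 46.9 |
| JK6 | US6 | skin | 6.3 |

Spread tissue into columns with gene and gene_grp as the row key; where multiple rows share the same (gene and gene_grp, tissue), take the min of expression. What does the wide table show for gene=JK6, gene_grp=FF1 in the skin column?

9.7

Rows with gene=JK6, gene_grp=FF1 and tissue=skin: expression values are 13.3, 94.9, 9.7.
min(13.3, 94.9, 9.7) = 9.7.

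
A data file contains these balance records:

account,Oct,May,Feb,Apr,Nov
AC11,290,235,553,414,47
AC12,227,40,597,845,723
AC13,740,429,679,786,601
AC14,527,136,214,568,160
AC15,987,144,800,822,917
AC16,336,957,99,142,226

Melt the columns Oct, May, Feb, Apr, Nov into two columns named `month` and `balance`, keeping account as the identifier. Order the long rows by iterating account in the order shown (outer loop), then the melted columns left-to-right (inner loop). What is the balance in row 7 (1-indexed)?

40

30 rows total (6 × 5). Row 7: index ⌊(7-1)/5⌋ = 1 into account → AC12; (7-1) mod 5 = 1 into the melted columns → May.
So row 7 is (AC12, May, 40); balance = 40.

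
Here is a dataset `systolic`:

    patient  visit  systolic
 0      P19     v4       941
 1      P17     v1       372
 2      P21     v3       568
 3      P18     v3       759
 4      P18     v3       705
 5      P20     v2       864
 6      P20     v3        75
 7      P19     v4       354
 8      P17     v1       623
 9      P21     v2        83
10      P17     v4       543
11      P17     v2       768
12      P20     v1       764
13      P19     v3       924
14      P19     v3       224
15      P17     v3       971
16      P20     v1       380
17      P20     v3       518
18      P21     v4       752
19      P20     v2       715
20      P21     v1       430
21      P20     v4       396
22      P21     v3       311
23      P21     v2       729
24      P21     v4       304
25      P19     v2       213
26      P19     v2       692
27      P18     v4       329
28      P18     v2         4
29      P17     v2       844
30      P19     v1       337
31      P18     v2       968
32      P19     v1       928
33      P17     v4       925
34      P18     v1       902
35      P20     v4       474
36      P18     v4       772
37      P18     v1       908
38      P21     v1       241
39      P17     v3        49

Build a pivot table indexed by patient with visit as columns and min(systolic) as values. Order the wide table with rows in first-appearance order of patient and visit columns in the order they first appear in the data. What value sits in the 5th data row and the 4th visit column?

715

With rows in first-appearance order of patient, row 5 is patient=P20. visit columns in first-appearance order: v4, v1, v3, v2; column 4 is v2.
Long rows with patient=P20, visit=v2: min(864, 715) = 715.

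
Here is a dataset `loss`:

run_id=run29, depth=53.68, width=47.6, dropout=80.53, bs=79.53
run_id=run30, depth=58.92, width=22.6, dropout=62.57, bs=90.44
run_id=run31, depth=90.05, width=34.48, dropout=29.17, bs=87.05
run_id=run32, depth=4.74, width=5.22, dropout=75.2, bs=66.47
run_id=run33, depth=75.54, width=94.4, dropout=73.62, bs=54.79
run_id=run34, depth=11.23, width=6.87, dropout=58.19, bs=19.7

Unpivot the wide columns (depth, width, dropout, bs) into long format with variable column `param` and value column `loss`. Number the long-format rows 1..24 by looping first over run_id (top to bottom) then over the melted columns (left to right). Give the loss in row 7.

24 rows total (6 × 4). Row 7: index ⌊(7-1)/4⌋ = 1 into run_id → run30; (7-1) mod 4 = 2 into the melted columns → dropout.
So row 7 is (run30, dropout, 62.57); loss = 62.57.

62.57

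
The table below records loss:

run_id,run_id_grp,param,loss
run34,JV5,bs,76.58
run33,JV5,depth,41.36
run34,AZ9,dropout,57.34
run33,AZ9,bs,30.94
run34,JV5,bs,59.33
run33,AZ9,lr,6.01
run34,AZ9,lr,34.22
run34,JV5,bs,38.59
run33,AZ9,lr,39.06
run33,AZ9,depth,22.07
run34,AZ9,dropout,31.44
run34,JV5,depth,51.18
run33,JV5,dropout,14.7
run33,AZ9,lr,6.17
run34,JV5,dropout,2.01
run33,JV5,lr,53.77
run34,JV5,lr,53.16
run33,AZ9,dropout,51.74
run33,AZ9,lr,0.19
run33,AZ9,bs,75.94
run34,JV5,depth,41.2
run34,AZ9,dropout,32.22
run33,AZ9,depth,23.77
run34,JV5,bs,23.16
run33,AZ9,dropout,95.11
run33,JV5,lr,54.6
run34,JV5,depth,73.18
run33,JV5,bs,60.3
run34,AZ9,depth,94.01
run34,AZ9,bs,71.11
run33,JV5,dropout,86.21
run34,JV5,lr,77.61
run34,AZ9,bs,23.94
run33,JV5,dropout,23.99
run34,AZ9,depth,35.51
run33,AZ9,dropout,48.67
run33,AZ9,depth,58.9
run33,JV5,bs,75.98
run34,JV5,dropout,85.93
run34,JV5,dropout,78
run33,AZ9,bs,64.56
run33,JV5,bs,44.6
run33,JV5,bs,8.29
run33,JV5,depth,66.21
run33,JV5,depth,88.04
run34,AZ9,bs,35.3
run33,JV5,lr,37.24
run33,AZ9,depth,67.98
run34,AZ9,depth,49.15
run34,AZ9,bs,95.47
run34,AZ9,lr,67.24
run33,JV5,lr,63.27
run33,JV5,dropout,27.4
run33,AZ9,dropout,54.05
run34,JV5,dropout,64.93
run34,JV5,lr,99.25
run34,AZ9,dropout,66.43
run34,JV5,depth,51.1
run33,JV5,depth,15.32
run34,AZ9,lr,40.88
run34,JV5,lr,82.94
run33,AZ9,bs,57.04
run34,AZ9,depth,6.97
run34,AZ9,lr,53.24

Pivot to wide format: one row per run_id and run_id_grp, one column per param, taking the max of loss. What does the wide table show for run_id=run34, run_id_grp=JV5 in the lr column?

99.25

Rows with run_id=run34, run_id_grp=JV5 and param=lr: loss values are 53.16, 77.61, 99.25, 82.94.
max(53.16, 77.61, 99.25, 82.94) = 99.25.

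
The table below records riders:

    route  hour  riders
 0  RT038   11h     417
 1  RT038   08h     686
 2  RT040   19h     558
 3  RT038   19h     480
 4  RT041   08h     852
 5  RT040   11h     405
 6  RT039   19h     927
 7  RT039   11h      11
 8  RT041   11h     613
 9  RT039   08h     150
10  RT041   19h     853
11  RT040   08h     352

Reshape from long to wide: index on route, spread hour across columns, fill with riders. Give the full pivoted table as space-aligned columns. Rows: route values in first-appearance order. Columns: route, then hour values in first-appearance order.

route  11h  08h  19h
RT038  417  686  480
RT040  405  352  558
RT041  613  852  853
RT039  11   150  927

Columns: route plus the 3 distinct hour values (11h, 08h, 19h).
For example, row RT038 column 11h takes riders=417 from the long row (RT038, 11h).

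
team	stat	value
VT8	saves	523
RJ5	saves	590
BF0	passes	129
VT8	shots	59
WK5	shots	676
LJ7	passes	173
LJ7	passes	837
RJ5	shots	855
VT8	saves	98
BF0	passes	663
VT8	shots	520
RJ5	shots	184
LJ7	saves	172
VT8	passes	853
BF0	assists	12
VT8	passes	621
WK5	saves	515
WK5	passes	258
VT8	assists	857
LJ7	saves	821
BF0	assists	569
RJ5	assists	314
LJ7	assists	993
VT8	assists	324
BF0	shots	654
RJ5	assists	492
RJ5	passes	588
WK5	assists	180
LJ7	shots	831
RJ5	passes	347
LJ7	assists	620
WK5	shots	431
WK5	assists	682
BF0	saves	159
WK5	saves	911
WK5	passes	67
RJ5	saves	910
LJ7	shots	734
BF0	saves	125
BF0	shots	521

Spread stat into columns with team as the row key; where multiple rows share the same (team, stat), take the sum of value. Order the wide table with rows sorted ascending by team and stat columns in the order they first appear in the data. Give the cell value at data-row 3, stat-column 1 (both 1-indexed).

1500

With rows sorted ascending by team, row 3 is team=RJ5. stat columns in first-appearance order: saves, passes, shots, assists; column 1 is saves.
Long rows with team=RJ5, stat=saves: 590 + 910 = 1500.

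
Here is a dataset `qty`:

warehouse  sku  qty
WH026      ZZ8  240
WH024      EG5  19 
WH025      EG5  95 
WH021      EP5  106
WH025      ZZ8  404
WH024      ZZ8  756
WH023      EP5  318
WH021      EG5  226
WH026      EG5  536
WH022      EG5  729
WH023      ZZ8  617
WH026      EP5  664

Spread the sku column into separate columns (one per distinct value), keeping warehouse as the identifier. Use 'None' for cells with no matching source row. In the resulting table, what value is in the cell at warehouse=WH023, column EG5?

None

No long-format row has warehouse=WH023 and sku=EG5, so the cell is None.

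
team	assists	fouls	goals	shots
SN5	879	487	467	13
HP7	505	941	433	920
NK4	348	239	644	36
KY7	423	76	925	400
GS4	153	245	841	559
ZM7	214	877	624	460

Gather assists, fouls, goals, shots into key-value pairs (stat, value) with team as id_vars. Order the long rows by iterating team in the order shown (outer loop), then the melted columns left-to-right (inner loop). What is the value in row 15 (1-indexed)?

925

24 rows total (6 × 4). Row 15: index ⌊(15-1)/4⌋ = 3 into team → KY7; (15-1) mod 4 = 2 into the melted columns → goals.
So row 15 is (KY7, goals, 925); value = 925.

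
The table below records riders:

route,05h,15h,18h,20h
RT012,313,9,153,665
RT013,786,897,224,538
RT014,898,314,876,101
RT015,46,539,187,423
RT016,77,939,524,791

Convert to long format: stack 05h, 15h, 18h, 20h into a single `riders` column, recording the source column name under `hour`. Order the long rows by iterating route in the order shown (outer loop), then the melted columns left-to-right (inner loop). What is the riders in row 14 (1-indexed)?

20 rows total (5 × 4). Row 14: index ⌊(14-1)/4⌋ = 3 into route → RT015; (14-1) mod 4 = 1 into the melted columns → 15h.
So row 14 is (RT015, 15h, 539); riders = 539.

539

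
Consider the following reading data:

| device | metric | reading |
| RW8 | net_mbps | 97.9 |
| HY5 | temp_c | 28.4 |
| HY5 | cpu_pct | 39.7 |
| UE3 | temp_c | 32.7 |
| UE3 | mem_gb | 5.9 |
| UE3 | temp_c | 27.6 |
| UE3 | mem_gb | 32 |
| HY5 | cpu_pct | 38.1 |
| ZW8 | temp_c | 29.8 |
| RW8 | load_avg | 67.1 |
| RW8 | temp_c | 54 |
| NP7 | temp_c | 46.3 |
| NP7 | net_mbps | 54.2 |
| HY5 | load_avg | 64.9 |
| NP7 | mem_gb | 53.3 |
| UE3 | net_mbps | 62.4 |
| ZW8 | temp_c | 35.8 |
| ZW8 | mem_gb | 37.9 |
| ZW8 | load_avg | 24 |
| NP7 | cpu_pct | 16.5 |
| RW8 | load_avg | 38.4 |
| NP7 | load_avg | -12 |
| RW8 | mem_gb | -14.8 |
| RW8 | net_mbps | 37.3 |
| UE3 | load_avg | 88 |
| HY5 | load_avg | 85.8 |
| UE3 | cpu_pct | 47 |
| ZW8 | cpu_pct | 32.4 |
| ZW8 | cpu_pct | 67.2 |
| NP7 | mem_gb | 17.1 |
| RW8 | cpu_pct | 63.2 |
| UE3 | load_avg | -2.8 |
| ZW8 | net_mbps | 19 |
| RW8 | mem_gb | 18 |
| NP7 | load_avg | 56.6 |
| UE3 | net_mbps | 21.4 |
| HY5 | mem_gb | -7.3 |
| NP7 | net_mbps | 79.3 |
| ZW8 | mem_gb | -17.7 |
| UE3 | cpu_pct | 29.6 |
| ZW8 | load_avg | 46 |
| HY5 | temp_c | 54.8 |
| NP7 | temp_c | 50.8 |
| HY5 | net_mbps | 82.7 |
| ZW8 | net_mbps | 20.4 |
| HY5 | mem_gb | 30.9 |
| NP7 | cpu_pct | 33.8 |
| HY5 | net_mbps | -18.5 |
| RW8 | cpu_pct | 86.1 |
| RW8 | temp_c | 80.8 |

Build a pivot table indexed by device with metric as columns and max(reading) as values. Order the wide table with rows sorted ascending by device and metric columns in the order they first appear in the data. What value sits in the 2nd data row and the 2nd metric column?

With rows sorted ascending by device, row 2 is device=NP7. metric columns in first-appearance order: net_mbps, temp_c, cpu_pct, mem_gb, load_avg; column 2 is temp_c.
Long rows with device=NP7, metric=temp_c: max(46.3, 50.8) = 50.8.

50.8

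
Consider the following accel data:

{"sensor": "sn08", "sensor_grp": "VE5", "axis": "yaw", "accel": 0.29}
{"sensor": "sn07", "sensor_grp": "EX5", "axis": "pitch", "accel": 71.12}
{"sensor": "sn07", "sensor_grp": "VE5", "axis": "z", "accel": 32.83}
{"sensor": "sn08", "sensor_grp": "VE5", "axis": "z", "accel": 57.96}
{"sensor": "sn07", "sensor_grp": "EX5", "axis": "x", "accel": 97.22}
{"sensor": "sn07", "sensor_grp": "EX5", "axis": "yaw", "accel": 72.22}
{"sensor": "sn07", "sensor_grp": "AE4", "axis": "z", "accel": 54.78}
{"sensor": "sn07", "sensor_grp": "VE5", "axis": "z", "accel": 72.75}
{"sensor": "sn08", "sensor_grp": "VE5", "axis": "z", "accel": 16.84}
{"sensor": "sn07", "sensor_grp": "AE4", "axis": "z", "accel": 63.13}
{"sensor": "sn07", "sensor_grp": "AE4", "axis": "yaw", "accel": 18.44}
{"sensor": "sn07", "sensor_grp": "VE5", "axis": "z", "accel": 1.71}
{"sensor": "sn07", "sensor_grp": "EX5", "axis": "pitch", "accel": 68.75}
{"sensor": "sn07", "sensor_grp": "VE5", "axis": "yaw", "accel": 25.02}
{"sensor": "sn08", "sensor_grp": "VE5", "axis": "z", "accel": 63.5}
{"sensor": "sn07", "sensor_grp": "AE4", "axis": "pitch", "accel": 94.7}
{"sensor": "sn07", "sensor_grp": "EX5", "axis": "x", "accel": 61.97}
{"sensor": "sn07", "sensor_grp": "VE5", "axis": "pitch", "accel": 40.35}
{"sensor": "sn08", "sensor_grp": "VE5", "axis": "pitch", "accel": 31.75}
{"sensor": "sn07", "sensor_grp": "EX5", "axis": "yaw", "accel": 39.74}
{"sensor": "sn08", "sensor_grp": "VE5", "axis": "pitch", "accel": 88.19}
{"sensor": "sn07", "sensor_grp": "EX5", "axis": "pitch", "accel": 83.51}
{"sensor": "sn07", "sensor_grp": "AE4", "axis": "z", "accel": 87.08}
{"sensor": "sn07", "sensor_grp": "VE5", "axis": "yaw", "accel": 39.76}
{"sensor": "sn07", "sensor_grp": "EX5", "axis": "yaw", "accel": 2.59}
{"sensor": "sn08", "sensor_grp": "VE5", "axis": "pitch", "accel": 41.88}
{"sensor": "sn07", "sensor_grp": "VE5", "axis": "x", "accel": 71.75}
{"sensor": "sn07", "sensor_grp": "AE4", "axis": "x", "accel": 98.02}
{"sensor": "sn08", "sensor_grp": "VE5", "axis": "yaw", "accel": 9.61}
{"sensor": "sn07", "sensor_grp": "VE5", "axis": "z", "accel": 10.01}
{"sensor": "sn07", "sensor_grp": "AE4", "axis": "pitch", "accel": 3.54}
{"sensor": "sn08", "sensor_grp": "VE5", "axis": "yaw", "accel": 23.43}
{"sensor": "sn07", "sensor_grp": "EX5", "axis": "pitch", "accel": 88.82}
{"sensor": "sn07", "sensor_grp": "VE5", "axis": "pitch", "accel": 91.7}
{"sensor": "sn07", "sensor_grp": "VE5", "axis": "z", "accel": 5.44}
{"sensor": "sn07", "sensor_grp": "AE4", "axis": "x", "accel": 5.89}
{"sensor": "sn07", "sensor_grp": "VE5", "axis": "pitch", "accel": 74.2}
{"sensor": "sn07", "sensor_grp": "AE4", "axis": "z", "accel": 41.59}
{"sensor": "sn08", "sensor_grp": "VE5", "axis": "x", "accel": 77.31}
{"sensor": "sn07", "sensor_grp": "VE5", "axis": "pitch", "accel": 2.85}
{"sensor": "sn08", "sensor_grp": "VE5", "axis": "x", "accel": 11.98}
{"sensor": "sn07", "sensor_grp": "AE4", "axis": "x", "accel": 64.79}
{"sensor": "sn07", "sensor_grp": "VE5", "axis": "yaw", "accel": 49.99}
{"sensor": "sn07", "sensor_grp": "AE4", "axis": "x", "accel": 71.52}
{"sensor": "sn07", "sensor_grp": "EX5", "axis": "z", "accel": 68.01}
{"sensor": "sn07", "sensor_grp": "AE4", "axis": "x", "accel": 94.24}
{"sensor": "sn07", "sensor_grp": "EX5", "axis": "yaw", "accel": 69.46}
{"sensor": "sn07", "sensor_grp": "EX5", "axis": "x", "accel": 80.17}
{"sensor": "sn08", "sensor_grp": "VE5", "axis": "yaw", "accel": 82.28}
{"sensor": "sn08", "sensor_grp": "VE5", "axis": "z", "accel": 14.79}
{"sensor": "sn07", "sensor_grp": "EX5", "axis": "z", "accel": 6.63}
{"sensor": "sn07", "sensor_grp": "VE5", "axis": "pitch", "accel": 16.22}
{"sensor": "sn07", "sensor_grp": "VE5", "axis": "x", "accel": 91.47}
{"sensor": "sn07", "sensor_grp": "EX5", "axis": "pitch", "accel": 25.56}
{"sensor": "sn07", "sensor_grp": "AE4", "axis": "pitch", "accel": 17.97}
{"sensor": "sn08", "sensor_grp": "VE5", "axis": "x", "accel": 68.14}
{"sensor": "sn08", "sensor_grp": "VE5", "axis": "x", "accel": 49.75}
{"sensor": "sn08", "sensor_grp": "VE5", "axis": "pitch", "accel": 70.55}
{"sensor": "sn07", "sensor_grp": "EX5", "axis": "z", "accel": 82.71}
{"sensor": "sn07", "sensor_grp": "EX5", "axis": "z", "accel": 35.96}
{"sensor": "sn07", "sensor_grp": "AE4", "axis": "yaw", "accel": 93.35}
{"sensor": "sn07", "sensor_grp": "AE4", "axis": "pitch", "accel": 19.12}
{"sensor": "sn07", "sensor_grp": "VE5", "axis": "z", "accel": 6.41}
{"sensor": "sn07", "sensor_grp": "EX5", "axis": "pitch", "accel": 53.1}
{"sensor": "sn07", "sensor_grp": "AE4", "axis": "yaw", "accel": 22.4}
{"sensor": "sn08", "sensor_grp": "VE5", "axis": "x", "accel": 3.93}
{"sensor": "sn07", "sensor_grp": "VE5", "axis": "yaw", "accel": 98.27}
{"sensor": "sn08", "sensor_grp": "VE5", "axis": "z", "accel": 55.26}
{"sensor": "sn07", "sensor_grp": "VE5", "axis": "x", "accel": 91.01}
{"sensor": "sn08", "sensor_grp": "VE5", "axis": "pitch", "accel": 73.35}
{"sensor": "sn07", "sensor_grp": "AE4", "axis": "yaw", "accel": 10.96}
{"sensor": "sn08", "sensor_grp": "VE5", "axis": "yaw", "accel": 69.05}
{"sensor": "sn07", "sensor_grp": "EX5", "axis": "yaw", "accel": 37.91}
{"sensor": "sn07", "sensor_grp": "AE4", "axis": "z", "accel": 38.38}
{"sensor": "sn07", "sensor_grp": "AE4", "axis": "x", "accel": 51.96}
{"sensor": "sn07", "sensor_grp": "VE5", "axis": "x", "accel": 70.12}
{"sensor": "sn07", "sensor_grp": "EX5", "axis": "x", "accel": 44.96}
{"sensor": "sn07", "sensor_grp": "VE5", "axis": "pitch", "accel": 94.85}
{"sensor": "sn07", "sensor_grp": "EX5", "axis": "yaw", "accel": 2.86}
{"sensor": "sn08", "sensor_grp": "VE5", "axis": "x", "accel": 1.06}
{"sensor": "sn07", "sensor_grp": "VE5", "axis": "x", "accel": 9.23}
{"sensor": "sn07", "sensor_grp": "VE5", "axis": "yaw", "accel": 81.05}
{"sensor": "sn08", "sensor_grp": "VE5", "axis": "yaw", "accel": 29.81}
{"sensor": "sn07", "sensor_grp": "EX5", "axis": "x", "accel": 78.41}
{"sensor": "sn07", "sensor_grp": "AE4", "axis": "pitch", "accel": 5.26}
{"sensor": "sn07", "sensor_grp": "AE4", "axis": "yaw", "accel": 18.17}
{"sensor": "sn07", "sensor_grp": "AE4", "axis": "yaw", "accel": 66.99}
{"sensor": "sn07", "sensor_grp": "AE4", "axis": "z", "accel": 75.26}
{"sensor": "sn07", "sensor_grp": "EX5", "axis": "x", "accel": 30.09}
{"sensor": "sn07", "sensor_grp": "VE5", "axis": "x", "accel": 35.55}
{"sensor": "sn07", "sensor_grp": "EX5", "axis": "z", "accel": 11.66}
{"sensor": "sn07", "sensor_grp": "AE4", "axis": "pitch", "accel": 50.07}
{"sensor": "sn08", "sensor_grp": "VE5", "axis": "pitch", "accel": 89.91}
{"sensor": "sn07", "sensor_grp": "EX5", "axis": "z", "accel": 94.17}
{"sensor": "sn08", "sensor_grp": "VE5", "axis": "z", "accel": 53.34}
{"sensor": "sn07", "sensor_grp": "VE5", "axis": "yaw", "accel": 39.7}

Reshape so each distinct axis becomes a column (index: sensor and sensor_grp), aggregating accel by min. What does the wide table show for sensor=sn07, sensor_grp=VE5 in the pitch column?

Rows with sensor=sn07, sensor_grp=VE5 and axis=pitch: accel values are 40.35, 91.7, 74.2, 2.85, 16.22, 94.85.
min(40.35, 91.7, 74.2, 2.85, 16.22, 94.85) = 2.85.

2.85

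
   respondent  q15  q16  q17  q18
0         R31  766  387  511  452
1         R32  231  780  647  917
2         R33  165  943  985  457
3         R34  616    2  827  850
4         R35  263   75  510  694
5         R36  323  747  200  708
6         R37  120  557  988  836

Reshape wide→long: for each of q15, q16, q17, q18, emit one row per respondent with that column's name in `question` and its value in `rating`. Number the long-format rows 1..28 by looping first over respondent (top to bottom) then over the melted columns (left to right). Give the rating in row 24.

708

28 rows total (7 × 4). Row 24: index ⌊(24-1)/4⌋ = 5 into respondent → R36; (24-1) mod 4 = 3 into the melted columns → q18.
So row 24 is (R36, q18, 708); rating = 708.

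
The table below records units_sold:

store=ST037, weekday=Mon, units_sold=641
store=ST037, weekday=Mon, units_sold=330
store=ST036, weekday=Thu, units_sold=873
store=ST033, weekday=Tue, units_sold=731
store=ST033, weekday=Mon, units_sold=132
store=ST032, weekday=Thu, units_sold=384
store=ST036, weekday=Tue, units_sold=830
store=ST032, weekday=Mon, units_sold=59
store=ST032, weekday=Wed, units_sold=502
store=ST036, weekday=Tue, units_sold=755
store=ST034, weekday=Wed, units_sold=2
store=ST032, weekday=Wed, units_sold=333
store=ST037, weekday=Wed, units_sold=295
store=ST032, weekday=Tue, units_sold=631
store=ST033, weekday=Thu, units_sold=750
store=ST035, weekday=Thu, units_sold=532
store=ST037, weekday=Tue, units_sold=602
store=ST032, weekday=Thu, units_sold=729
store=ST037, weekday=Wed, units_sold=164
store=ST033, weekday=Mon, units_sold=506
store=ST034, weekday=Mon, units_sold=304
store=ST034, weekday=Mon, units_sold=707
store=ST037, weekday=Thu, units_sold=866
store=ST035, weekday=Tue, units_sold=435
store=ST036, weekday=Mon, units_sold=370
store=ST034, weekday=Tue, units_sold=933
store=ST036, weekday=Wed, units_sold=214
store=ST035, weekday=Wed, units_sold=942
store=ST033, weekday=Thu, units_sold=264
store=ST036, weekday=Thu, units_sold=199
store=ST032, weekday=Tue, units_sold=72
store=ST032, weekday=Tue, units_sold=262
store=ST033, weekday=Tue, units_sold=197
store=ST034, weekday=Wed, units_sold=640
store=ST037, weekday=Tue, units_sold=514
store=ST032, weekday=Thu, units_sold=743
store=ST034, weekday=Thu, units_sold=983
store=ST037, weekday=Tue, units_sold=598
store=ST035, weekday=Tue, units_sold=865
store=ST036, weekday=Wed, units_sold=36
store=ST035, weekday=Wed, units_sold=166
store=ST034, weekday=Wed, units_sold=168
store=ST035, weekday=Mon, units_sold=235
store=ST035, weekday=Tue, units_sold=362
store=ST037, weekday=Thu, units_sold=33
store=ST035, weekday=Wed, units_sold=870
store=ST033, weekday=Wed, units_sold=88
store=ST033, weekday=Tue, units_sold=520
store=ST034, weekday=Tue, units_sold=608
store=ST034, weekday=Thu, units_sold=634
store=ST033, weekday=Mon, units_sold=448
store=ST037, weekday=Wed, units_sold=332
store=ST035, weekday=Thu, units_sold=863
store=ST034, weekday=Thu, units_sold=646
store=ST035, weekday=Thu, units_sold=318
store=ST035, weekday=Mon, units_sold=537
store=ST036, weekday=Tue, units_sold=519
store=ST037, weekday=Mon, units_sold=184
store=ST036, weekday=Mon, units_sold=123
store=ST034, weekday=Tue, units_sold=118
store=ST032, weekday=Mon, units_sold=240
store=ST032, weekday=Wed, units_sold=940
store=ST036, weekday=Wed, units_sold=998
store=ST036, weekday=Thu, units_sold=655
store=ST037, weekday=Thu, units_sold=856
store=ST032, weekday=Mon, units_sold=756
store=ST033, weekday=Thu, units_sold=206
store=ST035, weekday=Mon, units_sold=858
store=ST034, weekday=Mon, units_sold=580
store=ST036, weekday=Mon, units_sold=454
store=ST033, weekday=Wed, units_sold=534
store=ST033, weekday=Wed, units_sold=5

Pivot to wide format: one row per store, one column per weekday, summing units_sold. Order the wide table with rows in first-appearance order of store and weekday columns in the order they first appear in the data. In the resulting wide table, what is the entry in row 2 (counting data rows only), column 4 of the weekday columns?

1248

With rows in first-appearance order of store, row 2 is store=ST036. weekday columns in first-appearance order: Mon, Thu, Tue, Wed; column 4 is Wed.
Long rows with store=ST036, weekday=Wed: 214 + 36 + 998 = 1248.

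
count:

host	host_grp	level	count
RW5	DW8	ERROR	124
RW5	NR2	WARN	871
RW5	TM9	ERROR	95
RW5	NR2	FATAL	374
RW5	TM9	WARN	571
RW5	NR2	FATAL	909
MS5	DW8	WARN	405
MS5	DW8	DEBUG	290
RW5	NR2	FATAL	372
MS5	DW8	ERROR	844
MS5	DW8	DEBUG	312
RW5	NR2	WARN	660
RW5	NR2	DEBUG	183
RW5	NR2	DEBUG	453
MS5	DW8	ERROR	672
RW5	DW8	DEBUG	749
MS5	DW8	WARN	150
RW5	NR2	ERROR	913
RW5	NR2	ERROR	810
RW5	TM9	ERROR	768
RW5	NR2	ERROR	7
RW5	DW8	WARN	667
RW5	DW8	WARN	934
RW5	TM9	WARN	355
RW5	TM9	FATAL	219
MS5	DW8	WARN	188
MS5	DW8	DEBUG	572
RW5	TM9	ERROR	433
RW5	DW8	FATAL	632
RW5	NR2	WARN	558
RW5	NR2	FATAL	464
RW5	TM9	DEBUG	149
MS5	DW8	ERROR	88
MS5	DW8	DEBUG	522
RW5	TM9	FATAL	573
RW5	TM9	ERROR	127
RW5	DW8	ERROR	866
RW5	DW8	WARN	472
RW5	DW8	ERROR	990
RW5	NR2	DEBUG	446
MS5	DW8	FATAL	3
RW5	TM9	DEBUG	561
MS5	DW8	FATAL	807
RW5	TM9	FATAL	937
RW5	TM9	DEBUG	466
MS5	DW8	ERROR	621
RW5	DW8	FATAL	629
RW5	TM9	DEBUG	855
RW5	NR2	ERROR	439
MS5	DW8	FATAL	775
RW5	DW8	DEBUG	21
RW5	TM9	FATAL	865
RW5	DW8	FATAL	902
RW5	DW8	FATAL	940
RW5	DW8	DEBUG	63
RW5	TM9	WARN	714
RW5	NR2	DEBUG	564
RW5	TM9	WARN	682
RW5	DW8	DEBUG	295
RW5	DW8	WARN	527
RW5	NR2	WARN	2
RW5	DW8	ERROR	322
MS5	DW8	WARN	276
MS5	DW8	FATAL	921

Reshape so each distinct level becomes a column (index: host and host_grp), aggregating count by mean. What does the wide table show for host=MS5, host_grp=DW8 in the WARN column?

Rows with host=MS5, host_grp=DW8 and level=WARN: count values are 405, 150, 188, 276.
(405 + 150 + 188 + 276) / 4 = 254.75.

254.75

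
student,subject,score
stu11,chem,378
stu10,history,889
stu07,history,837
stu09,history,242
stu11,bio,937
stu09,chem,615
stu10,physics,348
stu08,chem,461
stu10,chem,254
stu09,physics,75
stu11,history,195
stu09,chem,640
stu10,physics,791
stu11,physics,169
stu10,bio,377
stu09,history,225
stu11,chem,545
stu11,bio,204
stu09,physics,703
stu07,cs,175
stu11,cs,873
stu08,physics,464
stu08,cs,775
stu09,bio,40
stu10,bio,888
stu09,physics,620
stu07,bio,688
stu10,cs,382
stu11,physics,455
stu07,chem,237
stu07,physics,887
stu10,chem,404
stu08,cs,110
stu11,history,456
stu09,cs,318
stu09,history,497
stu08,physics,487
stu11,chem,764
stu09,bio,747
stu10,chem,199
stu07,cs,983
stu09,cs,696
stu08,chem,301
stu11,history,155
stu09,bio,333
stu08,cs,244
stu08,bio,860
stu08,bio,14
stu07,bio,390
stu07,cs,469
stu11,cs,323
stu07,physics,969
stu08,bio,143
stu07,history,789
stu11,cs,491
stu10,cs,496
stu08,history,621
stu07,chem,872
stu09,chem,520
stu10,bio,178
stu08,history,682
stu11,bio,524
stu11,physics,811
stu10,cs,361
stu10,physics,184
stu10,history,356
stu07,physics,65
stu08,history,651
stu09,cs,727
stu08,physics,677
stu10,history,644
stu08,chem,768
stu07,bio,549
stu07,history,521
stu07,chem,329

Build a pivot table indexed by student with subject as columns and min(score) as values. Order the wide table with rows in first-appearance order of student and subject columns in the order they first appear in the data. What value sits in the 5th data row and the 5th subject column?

110

With rows in first-appearance order of student, row 5 is student=stu08. subject columns in first-appearance order: chem, history, bio, physics, cs; column 5 is cs.
Long rows with student=stu08, subject=cs: min(775, 110, 244) = 110.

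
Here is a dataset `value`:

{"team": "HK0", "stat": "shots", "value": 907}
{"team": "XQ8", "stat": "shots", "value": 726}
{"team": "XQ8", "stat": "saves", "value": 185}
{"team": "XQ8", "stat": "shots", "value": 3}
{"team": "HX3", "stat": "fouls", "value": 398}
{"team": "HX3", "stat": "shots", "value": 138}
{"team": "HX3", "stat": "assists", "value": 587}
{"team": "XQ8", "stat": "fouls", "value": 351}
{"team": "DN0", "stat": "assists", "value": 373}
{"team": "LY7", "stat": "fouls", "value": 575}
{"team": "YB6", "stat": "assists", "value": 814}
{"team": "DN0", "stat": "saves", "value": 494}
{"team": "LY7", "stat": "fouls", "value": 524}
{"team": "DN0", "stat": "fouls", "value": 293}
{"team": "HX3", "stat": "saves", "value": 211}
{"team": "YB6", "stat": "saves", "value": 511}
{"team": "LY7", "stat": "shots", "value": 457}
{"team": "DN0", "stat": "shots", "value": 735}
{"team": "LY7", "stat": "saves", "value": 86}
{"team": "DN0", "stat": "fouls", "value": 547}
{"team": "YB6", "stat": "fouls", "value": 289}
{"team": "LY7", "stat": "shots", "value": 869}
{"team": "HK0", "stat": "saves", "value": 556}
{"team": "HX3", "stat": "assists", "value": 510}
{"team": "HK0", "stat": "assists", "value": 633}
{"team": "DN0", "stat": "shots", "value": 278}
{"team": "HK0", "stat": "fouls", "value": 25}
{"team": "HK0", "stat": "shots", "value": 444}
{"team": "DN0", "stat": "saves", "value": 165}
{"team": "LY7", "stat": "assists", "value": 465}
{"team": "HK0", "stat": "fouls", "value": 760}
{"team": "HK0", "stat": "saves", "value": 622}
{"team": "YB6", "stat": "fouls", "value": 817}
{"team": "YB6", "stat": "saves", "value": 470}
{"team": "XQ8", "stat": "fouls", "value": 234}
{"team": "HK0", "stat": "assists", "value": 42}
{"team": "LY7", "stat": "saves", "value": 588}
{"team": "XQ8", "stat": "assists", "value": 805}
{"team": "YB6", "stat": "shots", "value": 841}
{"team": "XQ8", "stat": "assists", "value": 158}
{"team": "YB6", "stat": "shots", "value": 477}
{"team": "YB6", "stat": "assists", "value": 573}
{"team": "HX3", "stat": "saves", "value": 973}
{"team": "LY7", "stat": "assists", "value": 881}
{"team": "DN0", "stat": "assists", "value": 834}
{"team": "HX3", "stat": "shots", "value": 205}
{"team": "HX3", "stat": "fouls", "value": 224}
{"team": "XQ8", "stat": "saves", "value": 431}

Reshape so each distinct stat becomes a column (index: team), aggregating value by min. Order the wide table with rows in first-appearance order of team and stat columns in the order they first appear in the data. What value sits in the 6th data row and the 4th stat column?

With rows in first-appearance order of team, row 6 is team=YB6. stat columns in first-appearance order: shots, saves, fouls, assists; column 4 is assists.
Long rows with team=YB6, stat=assists: min(814, 573) = 573.

573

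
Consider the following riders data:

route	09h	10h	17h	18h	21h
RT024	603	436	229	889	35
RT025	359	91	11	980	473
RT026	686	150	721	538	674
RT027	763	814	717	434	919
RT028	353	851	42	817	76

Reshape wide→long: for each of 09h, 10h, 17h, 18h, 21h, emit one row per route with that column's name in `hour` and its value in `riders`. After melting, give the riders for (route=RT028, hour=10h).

Unpivoting turns each (route, wide-column) pair into one long row.
The wide cell at row RT028, column 10h holds 851, so the long row (RT028, 10h) has riders=851.

851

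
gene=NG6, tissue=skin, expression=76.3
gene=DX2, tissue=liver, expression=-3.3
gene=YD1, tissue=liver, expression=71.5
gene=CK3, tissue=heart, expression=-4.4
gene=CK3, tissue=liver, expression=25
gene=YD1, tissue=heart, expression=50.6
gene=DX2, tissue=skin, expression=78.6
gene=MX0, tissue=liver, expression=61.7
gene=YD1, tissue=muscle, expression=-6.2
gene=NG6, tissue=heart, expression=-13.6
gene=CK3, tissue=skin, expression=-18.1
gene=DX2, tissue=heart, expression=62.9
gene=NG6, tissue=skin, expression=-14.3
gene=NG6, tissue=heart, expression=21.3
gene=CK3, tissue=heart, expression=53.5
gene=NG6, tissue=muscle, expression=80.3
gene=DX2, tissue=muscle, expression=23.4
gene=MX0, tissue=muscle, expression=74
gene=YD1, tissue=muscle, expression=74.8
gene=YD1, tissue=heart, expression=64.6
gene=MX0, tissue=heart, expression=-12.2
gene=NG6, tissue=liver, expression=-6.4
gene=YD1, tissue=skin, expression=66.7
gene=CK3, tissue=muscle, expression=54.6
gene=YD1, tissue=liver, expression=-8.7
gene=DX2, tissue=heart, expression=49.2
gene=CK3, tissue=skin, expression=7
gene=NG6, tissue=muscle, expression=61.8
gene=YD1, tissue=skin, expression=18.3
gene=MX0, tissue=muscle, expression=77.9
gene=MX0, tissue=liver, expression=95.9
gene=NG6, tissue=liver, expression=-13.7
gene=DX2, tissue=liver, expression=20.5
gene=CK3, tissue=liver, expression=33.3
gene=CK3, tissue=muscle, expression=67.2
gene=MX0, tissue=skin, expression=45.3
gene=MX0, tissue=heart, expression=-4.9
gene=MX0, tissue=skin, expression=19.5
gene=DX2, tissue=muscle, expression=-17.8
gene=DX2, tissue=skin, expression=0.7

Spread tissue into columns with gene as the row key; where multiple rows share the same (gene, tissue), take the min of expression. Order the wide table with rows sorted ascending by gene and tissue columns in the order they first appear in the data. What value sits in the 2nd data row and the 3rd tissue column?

With rows sorted ascending by gene, row 2 is gene=DX2. tissue columns in first-appearance order: skin, liver, heart, muscle; column 3 is heart.
Long rows with gene=DX2, tissue=heart: min(62.9, 49.2) = 49.2.

49.2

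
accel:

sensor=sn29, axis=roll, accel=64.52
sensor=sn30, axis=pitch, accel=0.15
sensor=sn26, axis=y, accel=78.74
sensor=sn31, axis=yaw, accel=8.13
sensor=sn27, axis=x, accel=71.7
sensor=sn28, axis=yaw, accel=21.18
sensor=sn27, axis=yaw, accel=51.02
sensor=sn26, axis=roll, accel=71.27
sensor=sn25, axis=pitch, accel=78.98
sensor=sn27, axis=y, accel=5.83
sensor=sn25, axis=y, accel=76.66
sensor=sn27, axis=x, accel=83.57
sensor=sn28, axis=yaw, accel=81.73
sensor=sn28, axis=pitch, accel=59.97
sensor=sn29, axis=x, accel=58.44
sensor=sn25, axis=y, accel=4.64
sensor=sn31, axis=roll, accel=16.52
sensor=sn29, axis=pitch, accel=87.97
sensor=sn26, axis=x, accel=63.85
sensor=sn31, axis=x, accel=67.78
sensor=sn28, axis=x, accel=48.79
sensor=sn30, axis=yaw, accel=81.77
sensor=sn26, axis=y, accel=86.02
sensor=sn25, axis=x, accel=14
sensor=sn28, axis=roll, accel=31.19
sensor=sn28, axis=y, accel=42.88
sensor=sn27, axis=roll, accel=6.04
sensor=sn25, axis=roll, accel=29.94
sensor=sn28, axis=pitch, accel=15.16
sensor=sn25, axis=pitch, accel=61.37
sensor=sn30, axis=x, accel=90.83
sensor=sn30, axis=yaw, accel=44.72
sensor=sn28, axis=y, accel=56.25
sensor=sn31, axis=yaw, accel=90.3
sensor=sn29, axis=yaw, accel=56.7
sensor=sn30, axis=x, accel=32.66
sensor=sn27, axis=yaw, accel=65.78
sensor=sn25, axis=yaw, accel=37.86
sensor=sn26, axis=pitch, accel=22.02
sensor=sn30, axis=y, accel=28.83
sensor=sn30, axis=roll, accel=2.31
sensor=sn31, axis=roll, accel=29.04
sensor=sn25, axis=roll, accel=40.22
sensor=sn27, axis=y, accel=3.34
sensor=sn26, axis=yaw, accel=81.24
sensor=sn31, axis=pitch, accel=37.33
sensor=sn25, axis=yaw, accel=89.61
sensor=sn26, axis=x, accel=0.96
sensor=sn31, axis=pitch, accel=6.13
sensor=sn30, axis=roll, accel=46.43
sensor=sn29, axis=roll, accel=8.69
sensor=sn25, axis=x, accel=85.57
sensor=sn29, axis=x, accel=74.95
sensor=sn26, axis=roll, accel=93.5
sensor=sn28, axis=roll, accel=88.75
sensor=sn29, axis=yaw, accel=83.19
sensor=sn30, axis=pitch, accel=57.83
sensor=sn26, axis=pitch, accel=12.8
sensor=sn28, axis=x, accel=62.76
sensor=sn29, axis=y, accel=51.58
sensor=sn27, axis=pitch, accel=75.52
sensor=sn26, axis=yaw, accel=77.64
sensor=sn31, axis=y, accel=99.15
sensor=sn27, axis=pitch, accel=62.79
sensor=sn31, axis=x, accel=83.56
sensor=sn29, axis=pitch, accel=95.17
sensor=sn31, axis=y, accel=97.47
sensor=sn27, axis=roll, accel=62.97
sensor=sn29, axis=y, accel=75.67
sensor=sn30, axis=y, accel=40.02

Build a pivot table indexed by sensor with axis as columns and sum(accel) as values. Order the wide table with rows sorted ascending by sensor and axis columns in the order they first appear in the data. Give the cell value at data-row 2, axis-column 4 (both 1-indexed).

With rows sorted ascending by sensor, row 2 is sensor=sn26. axis columns in first-appearance order: roll, pitch, y, yaw, x; column 4 is yaw.
Long rows with sensor=sn26, axis=yaw: 81.24 + 77.64 = 158.88.

158.88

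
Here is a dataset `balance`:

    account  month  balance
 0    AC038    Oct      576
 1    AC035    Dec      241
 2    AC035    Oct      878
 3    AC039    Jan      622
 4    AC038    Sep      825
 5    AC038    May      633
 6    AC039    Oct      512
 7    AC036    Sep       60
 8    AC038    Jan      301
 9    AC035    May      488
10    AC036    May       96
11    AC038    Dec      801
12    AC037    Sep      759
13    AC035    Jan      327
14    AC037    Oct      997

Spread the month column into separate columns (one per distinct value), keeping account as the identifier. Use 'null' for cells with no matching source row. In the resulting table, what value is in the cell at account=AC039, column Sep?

null

No long-format row has account=AC039 and month=Sep, so the cell is null.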